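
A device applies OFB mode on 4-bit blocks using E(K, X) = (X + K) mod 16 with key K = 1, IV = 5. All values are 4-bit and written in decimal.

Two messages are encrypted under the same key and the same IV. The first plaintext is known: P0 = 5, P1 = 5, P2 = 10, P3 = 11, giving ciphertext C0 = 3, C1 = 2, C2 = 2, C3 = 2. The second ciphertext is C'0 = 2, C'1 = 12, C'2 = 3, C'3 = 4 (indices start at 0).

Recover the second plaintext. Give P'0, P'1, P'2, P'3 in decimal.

P'0 = 4, P'1 = 11, P'2 = 11, P'3 = 13

In OFB with a reused IV, both messages share the same keystream S_i, so C_i ⊕ C'_i = P_i ⊕ P'_i and thus P'_i = P_i ⊕ C_i ⊕ C'_i.
P'0: 5 ⊕ 3 ⊕ 2 = 4.
P'1: 5 ⊕ 2 ⊕ 12 = 11.
P'2: 10 ⊕ 2 ⊕ 3 = 11.
P'3: 11 ⊕ 2 ⊕ 4 = 13.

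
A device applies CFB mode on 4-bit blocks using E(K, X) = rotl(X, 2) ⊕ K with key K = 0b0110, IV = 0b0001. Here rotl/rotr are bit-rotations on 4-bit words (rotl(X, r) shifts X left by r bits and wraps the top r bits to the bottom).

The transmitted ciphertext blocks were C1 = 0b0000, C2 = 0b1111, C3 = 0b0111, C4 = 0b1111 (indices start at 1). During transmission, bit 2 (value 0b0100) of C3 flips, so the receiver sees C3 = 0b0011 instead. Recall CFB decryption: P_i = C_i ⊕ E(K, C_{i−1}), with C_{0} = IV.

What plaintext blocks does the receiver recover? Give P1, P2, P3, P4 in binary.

P1 = 0b0010, P2 = 0b1001, P3 = 0b1010, P4 = 0b0101

Only C3 changed, to 0b0011. In CFB, a change in C_i flips the same bit in P_i and garbles P_{i+1}. Decrypting the received ciphertext:
P1: E(K, 0b0001) = 0b0010; 0b0000 ⊕ 0b0010 = 0b0010.
P2: E(K, 0b0000) = 0b0110; 0b1111 ⊕ 0b0110 = 0b1001.
P3: E(K, 0b1111) = 0b1001; 0b0011 ⊕ 0b1001 = 0b1010.
P4: E(K, 0b0011) = 0b1010; 0b1111 ⊕ 0b1010 = 0b0101.
Blocks that differ from the original plaintext: P3, P4.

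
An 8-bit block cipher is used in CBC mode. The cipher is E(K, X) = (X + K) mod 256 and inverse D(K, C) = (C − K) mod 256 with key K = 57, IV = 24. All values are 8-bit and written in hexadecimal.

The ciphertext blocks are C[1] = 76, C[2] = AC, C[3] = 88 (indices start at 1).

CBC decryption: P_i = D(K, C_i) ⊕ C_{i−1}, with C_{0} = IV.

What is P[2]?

P[2]: D(K, AC) = 55; 55 ⊕ 76 = 23.

P[2] = 23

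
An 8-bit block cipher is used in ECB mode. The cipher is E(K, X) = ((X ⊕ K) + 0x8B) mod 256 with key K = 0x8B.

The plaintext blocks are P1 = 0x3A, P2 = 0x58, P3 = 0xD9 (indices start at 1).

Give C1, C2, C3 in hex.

ECB encryption: C_i = E(K, P_i).
C1: E(K, 0x3A) = 0x3C.
C2: E(K, 0x58) = 0x5E.
C3: E(K, 0xD9) = 0xDD.

C1 = 0x3C, C2 = 0x5E, C3 = 0xDD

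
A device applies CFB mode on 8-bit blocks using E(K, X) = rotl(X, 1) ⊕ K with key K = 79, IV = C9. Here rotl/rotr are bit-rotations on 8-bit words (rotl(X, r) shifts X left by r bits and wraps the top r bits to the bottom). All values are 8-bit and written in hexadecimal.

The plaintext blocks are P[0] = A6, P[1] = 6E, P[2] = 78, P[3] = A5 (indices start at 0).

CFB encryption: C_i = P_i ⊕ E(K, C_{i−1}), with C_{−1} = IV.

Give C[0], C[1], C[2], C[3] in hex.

C[0] = 4C, C[1] = 8F, C[2] = 1E, C[3] = E0

C[0]: E(K, C9) = EA; A6 ⊕ EA = 4C.
C[1]: E(K, 4C) = E1; 6E ⊕ E1 = 8F.
C[2]: E(K, 8F) = 66; 78 ⊕ 66 = 1E.
C[3]: E(K, 1E) = 45; A5 ⊕ 45 = E0.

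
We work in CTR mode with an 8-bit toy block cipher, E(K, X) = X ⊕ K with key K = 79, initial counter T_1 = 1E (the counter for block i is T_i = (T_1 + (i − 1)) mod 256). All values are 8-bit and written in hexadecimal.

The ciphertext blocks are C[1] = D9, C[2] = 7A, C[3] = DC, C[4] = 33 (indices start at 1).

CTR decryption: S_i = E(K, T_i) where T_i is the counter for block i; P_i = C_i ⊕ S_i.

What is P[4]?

P[4]: T = 21, S = E(K, T) = 58; 33 ⊕ 58 = 6B.

P[4] = 6B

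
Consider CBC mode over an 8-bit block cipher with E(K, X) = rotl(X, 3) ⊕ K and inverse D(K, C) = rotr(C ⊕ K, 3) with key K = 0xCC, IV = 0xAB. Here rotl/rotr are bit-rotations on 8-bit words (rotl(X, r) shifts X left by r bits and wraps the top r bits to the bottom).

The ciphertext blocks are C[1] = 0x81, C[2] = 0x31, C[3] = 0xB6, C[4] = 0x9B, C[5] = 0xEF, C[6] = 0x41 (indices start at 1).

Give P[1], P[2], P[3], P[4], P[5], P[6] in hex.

CBC decryption: P_i = D(K, C_i) ⊕ C_{i−1}, with C_{0} = IV.
P[1]: D(K, 0x81) = 0xA9; 0xA9 ⊕ 0xAB = 0x02.
P[2]: D(K, 0x31) = 0xBF; 0xBF ⊕ 0x81 = 0x3E.
P[3]: D(K, 0xB6) = 0x4F; 0x4F ⊕ 0x31 = 0x7E.
P[4]: D(K, 0x9B) = 0xEA; 0xEA ⊕ 0xB6 = 0x5C.
P[5]: D(K, 0xEF) = 0x64; 0x64 ⊕ 0x9B = 0xFF.
P[6]: D(K, 0x41) = 0xB1; 0xB1 ⊕ 0xEF = 0x5E.

P[1] = 0x02, P[2] = 0x3E, P[3] = 0x7E, P[4] = 0x5C, P[5] = 0xFF, P[6] = 0x5E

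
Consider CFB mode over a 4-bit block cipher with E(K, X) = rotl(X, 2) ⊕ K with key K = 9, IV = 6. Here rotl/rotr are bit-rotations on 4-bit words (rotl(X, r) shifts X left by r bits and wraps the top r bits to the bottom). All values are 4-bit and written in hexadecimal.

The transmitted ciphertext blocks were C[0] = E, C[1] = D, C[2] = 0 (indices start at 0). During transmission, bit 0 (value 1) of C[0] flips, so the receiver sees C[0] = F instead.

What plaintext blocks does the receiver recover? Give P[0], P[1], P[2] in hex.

CFB decryption: P_i = C_i ⊕ E(K, C_{i−1}), with C_{−1} = IV.
Only C[0] changed, to F. In CFB, a change in C_i flips the same bit in P_i and garbles P_{i+1}. Decrypting the received ciphertext:
P[0]: E(K, 6) = 0; F ⊕ 0 = F.
P[1]: E(K, F) = 6; D ⊕ 6 = B.
P[2]: E(K, D) = E; 0 ⊕ E = E.
Blocks that differ from the original plaintext: P[0], P[1].

P[0] = F, P[1] = B, P[2] = E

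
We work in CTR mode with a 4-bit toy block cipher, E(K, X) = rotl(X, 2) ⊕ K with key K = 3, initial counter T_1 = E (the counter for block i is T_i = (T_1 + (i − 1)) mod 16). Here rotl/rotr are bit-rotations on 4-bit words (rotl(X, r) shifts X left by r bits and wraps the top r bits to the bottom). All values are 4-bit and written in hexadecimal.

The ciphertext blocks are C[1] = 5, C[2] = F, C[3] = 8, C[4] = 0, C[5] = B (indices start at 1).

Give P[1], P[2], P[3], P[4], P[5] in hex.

P[1] = D, P[2] = 3, P[3] = B, P[4] = 7, P[5] = 0

CTR decryption: S_i = E(K, T_i) where T_i is the counter for block i; P_i = C_i ⊕ S_i.
P[1]: T = E, S = E(K, T) = 8; 5 ⊕ 8 = D.
P[2]: T = F, S = E(K, T) = C; F ⊕ C = 3.
P[3]: T = 0, S = E(K, T) = 3; 8 ⊕ 3 = B.
P[4]: T = 1, S = E(K, T) = 7; 0 ⊕ 7 = 7.
P[5]: T = 2, S = E(K, T) = B; B ⊕ B = 0.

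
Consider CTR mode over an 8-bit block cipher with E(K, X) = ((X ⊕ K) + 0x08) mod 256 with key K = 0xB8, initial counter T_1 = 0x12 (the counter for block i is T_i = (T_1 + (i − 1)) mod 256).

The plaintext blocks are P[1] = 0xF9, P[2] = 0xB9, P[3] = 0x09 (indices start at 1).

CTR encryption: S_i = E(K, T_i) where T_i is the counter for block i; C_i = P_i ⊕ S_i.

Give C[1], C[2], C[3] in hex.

C[1] = 0x4B, C[2] = 0x0A, C[3] = 0xBD

C[1]: T = 0x12, S = E(K, T) = 0xB2; 0xF9 ⊕ 0xB2 = 0x4B.
C[2]: T = 0x13, S = E(K, T) = 0xB3; 0xB9 ⊕ 0xB3 = 0x0A.
C[3]: T = 0x14, S = E(K, T) = 0xB4; 0x09 ⊕ 0xB4 = 0xBD.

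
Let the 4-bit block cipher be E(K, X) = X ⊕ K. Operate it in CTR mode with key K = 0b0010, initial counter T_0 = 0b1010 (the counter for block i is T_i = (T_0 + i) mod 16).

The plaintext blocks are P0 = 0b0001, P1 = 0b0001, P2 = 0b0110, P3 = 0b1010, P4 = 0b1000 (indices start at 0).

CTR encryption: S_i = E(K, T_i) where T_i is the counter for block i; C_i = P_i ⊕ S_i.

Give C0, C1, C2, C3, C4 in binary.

C0 = 0b1001, C1 = 0b1000, C2 = 0b1000, C3 = 0b0101, C4 = 0b0100

C0: T = 0b1010, S = E(K, T) = 0b1000; 0b0001 ⊕ 0b1000 = 0b1001.
C1: T = 0b1011, S = E(K, T) = 0b1001; 0b0001 ⊕ 0b1001 = 0b1000.
C2: T = 0b1100, S = E(K, T) = 0b1110; 0b0110 ⊕ 0b1110 = 0b1000.
C3: T = 0b1101, S = E(K, T) = 0b1111; 0b1010 ⊕ 0b1111 = 0b0101.
C4: T = 0b1110, S = E(K, T) = 0b1100; 0b1000 ⊕ 0b1100 = 0b0100.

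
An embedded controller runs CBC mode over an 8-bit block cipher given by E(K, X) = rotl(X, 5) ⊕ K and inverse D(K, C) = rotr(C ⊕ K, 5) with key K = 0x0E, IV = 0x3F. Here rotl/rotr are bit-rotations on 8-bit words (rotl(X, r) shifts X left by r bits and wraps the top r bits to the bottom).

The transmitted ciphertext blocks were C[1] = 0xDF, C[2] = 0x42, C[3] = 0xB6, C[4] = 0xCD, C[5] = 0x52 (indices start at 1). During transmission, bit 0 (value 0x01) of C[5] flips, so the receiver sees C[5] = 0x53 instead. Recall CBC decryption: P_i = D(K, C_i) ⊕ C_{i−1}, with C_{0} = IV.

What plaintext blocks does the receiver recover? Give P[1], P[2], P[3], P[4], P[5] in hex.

Only C[5] changed, to 0x53. In CBC, a change in C_i garbles P_i and flips the same bit in P_{i+1}. Decrypting the received ciphertext:
P[1]: D(K, 0xDF) = 0x8E; 0x8E ⊕ 0x3F = 0xB1.
P[2]: D(K, 0x42) = 0x62; 0x62 ⊕ 0xDF = 0xBD.
P[3]: D(K, 0xB6) = 0xC5; 0xC5 ⊕ 0x42 = 0x87.
P[4]: D(K, 0xCD) = 0x1E; 0x1E ⊕ 0xB6 = 0xA8.
P[5]: D(K, 0x53) = 0xEA; 0xEA ⊕ 0xCD = 0x27.
Blocks that differ from the original plaintext: P[5].

P[1] = 0xB1, P[2] = 0xBD, P[3] = 0x87, P[4] = 0xA8, P[5] = 0x27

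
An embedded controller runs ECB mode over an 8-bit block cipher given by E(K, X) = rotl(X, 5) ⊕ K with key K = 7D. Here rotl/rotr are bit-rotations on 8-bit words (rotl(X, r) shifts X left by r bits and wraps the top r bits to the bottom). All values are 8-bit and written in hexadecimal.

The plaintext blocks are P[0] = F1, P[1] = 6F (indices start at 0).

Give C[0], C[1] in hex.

ECB encryption: C_i = E(K, P_i).
C[0]: E(K, F1) = 43.
C[1]: E(K, 6F) = 90.

C[0] = 43, C[1] = 90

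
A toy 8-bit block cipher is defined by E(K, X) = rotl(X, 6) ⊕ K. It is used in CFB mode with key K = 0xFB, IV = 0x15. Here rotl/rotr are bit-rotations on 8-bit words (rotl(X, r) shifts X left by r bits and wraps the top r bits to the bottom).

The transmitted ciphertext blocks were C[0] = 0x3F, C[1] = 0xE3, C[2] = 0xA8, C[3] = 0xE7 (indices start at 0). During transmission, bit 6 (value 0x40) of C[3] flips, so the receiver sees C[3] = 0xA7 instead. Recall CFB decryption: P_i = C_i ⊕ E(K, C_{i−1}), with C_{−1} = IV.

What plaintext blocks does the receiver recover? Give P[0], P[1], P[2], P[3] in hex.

P[0] = 0x81, P[1] = 0xD7, P[2] = 0xAB, P[3] = 0x76

Only C[3] changed, to 0xA7. In CFB, a change in C_i flips the same bit in P_i and garbles P_{i+1}. Decrypting the received ciphertext:
P[0]: E(K, 0x15) = 0xBE; 0x3F ⊕ 0xBE = 0x81.
P[1]: E(K, 0x3F) = 0x34; 0xE3 ⊕ 0x34 = 0xD7.
P[2]: E(K, 0xE3) = 0x03; 0xA8 ⊕ 0x03 = 0xAB.
P[3]: E(K, 0xA8) = 0xD1; 0xA7 ⊕ 0xD1 = 0x76.
Blocks that differ from the original plaintext: P[3].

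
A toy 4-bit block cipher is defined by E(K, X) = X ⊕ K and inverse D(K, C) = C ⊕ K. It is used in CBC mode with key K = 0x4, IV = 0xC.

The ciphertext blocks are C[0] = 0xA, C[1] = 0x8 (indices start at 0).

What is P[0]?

CBC decryption: P_i = D(K, C_i) ⊕ C_{i−1}, with C_{−1} = IV.
P[0]: D(K, 0xA) = 0xE; 0xE ⊕ 0xC = 0x2.

P[0] = 0x2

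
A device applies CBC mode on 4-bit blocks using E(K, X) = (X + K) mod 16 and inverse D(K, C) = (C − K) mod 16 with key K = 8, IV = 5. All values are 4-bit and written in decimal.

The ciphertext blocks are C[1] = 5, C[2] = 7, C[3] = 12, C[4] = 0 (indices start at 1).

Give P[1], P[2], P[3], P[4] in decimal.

CBC decryption: P_i = D(K, C_i) ⊕ C_{i−1}, with C_{0} = IV.
P[1]: D(K, 5) = 13; 13 ⊕ 5 = 8.
P[2]: D(K, 7) = 15; 15 ⊕ 5 = 10.
P[3]: D(K, 12) = 4; 4 ⊕ 7 = 3.
P[4]: D(K, 0) = 8; 8 ⊕ 12 = 4.

P[1] = 8, P[2] = 10, P[3] = 3, P[4] = 4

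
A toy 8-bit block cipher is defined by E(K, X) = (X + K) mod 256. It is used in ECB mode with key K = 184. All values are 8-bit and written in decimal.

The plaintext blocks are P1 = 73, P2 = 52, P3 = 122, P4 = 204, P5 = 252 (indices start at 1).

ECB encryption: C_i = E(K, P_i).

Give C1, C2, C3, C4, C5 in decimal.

C1 = 1, C2 = 236, C3 = 50, C4 = 132, C5 = 180

C1: E(K, 73) = 1.
C2: E(K, 52) = 236.
C3: E(K, 122) = 50.
C4: E(K, 204) = 132.
C5: E(K, 252) = 180.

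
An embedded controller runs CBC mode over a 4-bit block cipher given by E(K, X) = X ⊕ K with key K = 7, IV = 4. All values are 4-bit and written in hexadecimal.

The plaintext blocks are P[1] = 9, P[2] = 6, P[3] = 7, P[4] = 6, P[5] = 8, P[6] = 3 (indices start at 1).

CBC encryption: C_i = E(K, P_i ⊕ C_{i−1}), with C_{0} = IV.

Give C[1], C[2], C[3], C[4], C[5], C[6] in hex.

C[1] = A, C[2] = B, C[3] = B, C[4] = A, C[5] = 5, C[6] = 1

C[1]: P[1] ⊕ 4 = D; E(K, D) = A.
C[2]: P[2] ⊕ A = C; E(K, C) = B.
C[3]: P[3] ⊕ B = C; E(K, C) = B.
C[4]: P[4] ⊕ B = D; E(K, D) = A.
C[5]: P[5] ⊕ A = 2; E(K, 2) = 5.
C[6]: P[6] ⊕ 5 = 6; E(K, 6) = 1.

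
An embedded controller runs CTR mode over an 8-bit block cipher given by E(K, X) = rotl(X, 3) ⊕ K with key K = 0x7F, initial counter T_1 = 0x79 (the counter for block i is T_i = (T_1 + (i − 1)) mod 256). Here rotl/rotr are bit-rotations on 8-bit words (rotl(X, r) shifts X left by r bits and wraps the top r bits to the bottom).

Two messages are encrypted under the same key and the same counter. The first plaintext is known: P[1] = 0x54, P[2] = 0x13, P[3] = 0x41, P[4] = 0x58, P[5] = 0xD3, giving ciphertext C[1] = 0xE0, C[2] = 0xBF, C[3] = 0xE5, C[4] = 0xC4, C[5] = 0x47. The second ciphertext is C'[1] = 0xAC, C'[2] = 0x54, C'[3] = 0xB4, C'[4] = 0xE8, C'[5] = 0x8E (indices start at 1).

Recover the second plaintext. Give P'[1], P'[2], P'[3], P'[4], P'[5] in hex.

In CTR with a reused counter, both messages share the same keystream S_i, so C_i ⊕ C'_i = P_i ⊕ P'_i and thus P'_i = P_i ⊕ C_i ⊕ C'_i.
P'[1]: 0x54 ⊕ 0xE0 ⊕ 0xAC = 0x18.
P'[2]: 0x13 ⊕ 0xBF ⊕ 0x54 = 0xF8.
P'[3]: 0x41 ⊕ 0xE5 ⊕ 0xB4 = 0x10.
P'[4]: 0x58 ⊕ 0xC4 ⊕ 0xE8 = 0x74.
P'[5]: 0xD3 ⊕ 0x47 ⊕ 0x8E = 0x1A.

P'[1] = 0x18, P'[2] = 0xF8, P'[3] = 0x10, P'[4] = 0x74, P'[5] = 0x1A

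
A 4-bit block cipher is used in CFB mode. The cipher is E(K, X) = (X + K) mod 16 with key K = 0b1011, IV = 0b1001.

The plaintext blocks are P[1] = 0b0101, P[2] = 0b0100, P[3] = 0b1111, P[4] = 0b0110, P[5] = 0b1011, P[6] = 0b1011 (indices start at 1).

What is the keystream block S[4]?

0b0111

CFB encryption: C_i = P_i ⊕ E(K, C_{i−1}), with C_{0} = IV.
C[1]: E(K, 0b1001) = 0b0100; 0b0101 ⊕ 0b0100 = 0b0001.
C[2]: E(K, 0b0001) = 0b1100; 0b0100 ⊕ 0b1100 = 0b1000.
C[3]: E(K, 0b1000) = 0b0011; 0b1111 ⊕ 0b0011 = 0b1100.
C[4]: E(K, 0b1100) = 0b0111; 0b0110 ⊕ 0b0111 = 0b0001.
So S[4] = 0b0111.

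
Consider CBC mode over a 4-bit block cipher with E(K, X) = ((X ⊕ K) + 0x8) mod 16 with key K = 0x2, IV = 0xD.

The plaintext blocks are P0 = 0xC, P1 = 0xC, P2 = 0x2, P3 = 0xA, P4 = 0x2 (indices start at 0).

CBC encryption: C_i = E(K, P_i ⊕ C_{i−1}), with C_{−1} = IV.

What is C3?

C0: P0 ⊕ 0xD = 0x1; E(K, 0x1) = 0xB.
C1: P1 ⊕ 0xB = 0x7; E(K, 0x7) = 0xD.
C2: P2 ⊕ 0xD = 0xF; E(K, 0xF) = 0x5.
C3: P3 ⊕ 0x5 = 0xF; E(K, 0xF) = 0x5.

C3 = 0x5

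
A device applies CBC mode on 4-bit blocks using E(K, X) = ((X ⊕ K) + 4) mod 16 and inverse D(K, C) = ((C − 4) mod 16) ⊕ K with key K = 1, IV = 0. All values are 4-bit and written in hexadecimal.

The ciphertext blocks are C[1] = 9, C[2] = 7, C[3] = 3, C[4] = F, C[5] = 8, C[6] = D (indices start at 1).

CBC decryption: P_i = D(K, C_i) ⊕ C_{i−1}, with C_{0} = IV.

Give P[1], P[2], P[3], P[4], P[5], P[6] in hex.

P[1]: D(K, 9) = 4; 4 ⊕ 0 = 4.
P[2]: D(K, 7) = 2; 2 ⊕ 9 = B.
P[3]: D(K, 3) = E; E ⊕ 7 = 9.
P[4]: D(K, F) = A; A ⊕ 3 = 9.
P[5]: D(K, 8) = 5; 5 ⊕ F = A.
P[6]: D(K, D) = 8; 8 ⊕ 8 = 0.

P[1] = 4, P[2] = B, P[3] = 9, P[4] = 9, P[5] = A, P[6] = 0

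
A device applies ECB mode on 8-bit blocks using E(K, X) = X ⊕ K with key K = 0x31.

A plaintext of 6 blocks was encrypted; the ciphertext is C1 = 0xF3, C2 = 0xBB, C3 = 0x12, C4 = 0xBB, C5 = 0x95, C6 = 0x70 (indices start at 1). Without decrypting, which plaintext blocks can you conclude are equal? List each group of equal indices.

ECB encrypts each block independently with the same key, so equal ciphertext blocks imply equal plaintext blocks.
C2 = C4 = 0xBB, so P2 = P4.

P2 = P4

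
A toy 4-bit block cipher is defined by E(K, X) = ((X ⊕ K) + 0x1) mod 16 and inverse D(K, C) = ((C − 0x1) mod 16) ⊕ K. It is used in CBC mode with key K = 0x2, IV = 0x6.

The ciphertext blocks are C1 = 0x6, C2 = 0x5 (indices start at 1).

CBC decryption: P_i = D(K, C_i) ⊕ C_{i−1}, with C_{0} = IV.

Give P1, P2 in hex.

P1 = 0x1, P2 = 0x0

P1: D(K, 0x6) = 0x7; 0x7 ⊕ 0x6 = 0x1.
P2: D(K, 0x5) = 0x6; 0x6 ⊕ 0x6 = 0x0.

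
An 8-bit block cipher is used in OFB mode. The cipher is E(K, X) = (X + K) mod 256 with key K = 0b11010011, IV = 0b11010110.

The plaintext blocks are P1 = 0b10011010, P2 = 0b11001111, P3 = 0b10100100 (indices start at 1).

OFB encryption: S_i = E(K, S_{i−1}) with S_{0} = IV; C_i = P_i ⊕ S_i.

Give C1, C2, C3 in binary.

C1 = 0b00110011, C2 = 0b10110011, C3 = 0b11101011

C1: S = E(K, 0b11010110) = 0b10101001; 0b10011010 ⊕ 0b10101001 = 0b00110011.
C2: S = E(K, 0b10101001) = 0b01111100; 0b11001111 ⊕ 0b01111100 = 0b10110011.
C3: S = E(K, 0b01111100) = 0b01001111; 0b10100100 ⊕ 0b01001111 = 0b11101011.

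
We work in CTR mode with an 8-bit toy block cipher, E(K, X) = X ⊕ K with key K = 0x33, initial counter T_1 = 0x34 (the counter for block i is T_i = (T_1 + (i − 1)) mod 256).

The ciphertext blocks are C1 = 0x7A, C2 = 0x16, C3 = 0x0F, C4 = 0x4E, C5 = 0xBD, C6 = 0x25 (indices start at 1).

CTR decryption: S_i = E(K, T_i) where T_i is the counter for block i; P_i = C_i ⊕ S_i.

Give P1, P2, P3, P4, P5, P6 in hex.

P1: T = 0x34, S = E(K, T) = 0x07; 0x7A ⊕ 0x07 = 0x7D.
P2: T = 0x35, S = E(K, T) = 0x06; 0x16 ⊕ 0x06 = 0x10.
P3: T = 0x36, S = E(K, T) = 0x05; 0x0F ⊕ 0x05 = 0x0A.
P4: T = 0x37, S = E(K, T) = 0x04; 0x4E ⊕ 0x04 = 0x4A.
P5: T = 0x38, S = E(K, T) = 0x0B; 0xBD ⊕ 0x0B = 0xB6.
P6: T = 0x39, S = E(K, T) = 0x0A; 0x25 ⊕ 0x0A = 0x2F.

P1 = 0x7D, P2 = 0x10, P3 = 0x0A, P4 = 0x4A, P5 = 0xB6, P6 = 0x2F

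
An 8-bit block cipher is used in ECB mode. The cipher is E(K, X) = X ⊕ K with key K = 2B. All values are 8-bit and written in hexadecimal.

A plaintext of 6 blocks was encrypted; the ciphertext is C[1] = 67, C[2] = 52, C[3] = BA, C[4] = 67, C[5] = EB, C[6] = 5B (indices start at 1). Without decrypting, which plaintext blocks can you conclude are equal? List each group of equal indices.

P[1] = P[4]

ECB encrypts each block independently with the same key, so equal ciphertext blocks imply equal plaintext blocks.
C[1] = C[4] = 67, so P[1] = P[4].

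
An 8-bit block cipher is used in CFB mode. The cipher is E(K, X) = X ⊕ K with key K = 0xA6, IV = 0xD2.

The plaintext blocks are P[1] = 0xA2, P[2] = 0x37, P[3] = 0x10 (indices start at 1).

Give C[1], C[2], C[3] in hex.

CFB encryption: C_i = P_i ⊕ E(K, C_{i−1}), with C_{0} = IV.
C[1]: E(K, 0xD2) = 0x74; 0xA2 ⊕ 0x74 = 0xD6.
C[2]: E(K, 0xD6) = 0x70; 0x37 ⊕ 0x70 = 0x47.
C[3]: E(K, 0x47) = 0xE1; 0x10 ⊕ 0xE1 = 0xF1.

C[1] = 0xD6, C[2] = 0x47, C[3] = 0xF1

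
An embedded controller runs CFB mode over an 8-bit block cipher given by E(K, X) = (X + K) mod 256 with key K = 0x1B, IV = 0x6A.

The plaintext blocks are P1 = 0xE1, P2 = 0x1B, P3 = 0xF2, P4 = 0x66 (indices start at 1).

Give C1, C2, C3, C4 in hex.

CFB encryption: C_i = P_i ⊕ E(K, C_{i−1}), with C_{0} = IV.
C1: E(K, 0x6A) = 0x85; 0xE1 ⊕ 0x85 = 0x64.
C2: E(K, 0x64) = 0x7F; 0x1B ⊕ 0x7F = 0x64.
C3: E(K, 0x64) = 0x7F; 0xF2 ⊕ 0x7F = 0x8D.
C4: E(K, 0x8D) = 0xA8; 0x66 ⊕ 0xA8 = 0xCE.

C1 = 0x64, C2 = 0x64, C3 = 0x8D, C4 = 0xCE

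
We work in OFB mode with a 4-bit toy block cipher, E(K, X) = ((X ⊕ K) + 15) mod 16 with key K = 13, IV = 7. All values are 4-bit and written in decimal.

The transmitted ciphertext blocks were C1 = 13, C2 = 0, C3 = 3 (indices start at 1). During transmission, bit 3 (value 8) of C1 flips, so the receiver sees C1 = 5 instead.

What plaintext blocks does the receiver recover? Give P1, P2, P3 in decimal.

P1 = 12, P2 = 3, P3 = 14

OFB decryption: S_i = E(K, S_{i−1}) with S_{0} = IV; P_i = C_i ⊕ S_i.
Only C1 changed, to 5. In OFB, a change in C_i flips the same bit in P_i only; the keystream is unaffected. Decrypting the received ciphertext:
P1: S = E(K, 7) = 9; 5 ⊕ 9 = 12.
P2: S = E(K, 9) = 3; 0 ⊕ 3 = 3.
P3: S = E(K, 3) = 13; 3 ⊕ 13 = 14.
Blocks that differ from the original plaintext: P1.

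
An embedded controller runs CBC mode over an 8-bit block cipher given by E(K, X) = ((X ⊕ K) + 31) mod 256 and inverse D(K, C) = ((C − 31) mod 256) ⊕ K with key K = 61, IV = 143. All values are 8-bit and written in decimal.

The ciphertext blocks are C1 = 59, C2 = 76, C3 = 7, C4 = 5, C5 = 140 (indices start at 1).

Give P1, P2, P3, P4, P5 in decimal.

CBC decryption: P_i = D(K, C_i) ⊕ C_{i−1}, with C_{0} = IV.
P1: D(K, 59) = 33; 33 ⊕ 143 = 174.
P2: D(K, 76) = 16; 16 ⊕ 59 = 43.
P3: D(K, 7) = 213; 213 ⊕ 76 = 153.
P4: D(K, 5) = 219; 219 ⊕ 7 = 220.
P5: D(K, 140) = 80; 80 ⊕ 5 = 85.

P1 = 174, P2 = 43, P3 = 153, P4 = 220, P5 = 85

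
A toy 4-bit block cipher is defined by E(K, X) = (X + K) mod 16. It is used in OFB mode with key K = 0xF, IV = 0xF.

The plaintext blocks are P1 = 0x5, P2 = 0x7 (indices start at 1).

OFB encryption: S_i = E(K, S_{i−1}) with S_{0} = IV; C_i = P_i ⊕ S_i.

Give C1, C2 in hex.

C1: S = E(K, 0xF) = 0xE; 0x5 ⊕ 0xE = 0xB.
C2: S = E(K, 0xE) = 0xD; 0x7 ⊕ 0xD = 0xA.

C1 = 0xB, C2 = 0xA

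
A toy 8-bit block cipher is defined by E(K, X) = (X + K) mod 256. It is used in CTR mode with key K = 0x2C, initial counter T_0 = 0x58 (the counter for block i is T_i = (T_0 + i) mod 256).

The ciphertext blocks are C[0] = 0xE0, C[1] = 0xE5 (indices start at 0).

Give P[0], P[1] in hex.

CTR decryption: S_i = E(K, T_i) where T_i is the counter for block i; P_i = C_i ⊕ S_i.
P[0]: T = 0x58, S = E(K, T) = 0x84; 0xE0 ⊕ 0x84 = 0x64.
P[1]: T = 0x59, S = E(K, T) = 0x85; 0xE5 ⊕ 0x85 = 0x60.

P[0] = 0x64, P[1] = 0x60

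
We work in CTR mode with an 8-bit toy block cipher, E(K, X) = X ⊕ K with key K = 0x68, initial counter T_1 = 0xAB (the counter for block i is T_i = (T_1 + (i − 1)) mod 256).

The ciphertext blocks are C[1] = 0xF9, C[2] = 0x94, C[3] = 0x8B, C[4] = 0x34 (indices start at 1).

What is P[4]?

P[4] = 0xF2

CTR decryption: S_i = E(K, T_i) where T_i is the counter for block i; P_i = C_i ⊕ S_i.
P[4]: T = 0xAE, S = E(K, T) = 0xC6; 0x34 ⊕ 0xC6 = 0xF2.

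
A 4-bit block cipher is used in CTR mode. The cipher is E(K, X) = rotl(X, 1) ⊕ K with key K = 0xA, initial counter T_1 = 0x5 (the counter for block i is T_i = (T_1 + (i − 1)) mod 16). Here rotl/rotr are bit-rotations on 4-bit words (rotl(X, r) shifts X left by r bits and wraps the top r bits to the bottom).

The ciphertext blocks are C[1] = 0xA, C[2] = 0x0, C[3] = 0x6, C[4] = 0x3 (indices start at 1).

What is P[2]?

P[2] = 0x6

CTR decryption: S_i = E(K, T_i) where T_i is the counter for block i; P_i = C_i ⊕ S_i.
P[2]: T = 0x6, S = E(K, T) = 0x6; 0x0 ⊕ 0x6 = 0x6.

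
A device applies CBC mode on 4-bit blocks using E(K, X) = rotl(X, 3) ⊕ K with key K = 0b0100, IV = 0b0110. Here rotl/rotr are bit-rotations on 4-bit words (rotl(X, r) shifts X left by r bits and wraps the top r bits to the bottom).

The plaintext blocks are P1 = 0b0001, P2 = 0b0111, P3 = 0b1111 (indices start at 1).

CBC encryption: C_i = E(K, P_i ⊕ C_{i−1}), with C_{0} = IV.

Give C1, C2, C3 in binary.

C1 = 0b1111, C2 = 0b0000, C3 = 0b1011

C1: P1 ⊕ 0b0110 = 0b0111; E(K, 0b0111) = 0b1111.
C2: P2 ⊕ 0b1111 = 0b1000; E(K, 0b1000) = 0b0000.
C3: P3 ⊕ 0b0000 = 0b1111; E(K, 0b1111) = 0b1011.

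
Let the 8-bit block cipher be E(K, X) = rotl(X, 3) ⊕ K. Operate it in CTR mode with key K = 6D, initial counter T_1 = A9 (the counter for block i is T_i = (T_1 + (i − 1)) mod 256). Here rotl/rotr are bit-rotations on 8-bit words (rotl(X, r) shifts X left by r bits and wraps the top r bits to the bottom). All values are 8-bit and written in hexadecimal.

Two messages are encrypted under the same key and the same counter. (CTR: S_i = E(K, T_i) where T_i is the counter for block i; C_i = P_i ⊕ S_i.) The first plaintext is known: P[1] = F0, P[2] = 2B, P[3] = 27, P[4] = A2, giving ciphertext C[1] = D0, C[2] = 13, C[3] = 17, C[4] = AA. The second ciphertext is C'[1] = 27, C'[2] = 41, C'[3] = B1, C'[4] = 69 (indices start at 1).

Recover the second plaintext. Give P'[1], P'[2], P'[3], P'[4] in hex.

In CTR with a reused counter, both messages share the same keystream S_i, so C_i ⊕ C'_i = P_i ⊕ P'_i and thus P'_i = P_i ⊕ C_i ⊕ C'_i.
P'[1]: F0 ⊕ D0 ⊕ 27 = 07.
P'[2]: 2B ⊕ 13 ⊕ 41 = 79.
P'[3]: 27 ⊕ 17 ⊕ B1 = 81.
P'[4]: A2 ⊕ AA ⊕ 69 = 61.

P'[1] = 07, P'[2] = 79, P'[3] = 81, P'[4] = 61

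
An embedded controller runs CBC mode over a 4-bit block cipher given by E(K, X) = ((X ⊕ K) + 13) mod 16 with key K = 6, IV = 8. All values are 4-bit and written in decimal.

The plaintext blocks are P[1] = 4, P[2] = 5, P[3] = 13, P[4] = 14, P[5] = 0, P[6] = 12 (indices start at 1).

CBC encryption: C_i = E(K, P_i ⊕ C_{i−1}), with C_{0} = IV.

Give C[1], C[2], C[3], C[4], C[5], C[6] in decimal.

C[1]: P[1] ⊕ 8 = 12; E(K, 12) = 7.
C[2]: P[2] ⊕ 7 = 2; E(K, 2) = 1.
C[3]: P[3] ⊕ 1 = 12; E(K, 12) = 7.
C[4]: P[4] ⊕ 7 = 9; E(K, 9) = 12.
C[5]: P[5] ⊕ 12 = 12; E(K, 12) = 7.
C[6]: P[6] ⊕ 7 = 11; E(K, 11) = 10.

C[1] = 7, C[2] = 1, C[3] = 7, C[4] = 12, C[5] = 7, C[6] = 10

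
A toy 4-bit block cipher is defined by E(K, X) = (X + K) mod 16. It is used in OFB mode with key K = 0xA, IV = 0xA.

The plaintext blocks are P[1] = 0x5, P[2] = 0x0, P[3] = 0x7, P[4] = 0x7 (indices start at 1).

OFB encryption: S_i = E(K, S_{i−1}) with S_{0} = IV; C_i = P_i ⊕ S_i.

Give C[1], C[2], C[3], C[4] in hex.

C[1]: S = E(K, 0xA) = 0x4; 0x5 ⊕ 0x4 = 0x1.
C[2]: S = E(K, 0x4) = 0xE; 0x0 ⊕ 0xE = 0xE.
C[3]: S = E(K, 0xE) = 0x8; 0x7 ⊕ 0x8 = 0xF.
C[4]: S = E(K, 0x8) = 0x2; 0x7 ⊕ 0x2 = 0x5.

C[1] = 0x1, C[2] = 0xE, C[3] = 0xF, C[4] = 0x5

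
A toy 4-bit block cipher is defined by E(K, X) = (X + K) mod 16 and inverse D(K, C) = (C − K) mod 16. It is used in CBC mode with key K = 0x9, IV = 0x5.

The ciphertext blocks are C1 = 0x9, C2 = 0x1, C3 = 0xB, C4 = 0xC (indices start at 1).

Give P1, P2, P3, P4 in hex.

CBC decryption: P_i = D(K, C_i) ⊕ C_{i−1}, with C_{0} = IV.
P1: D(K, 0x9) = 0x0; 0x0 ⊕ 0x5 = 0x5.
P2: D(K, 0x1) = 0x8; 0x8 ⊕ 0x9 = 0x1.
P3: D(K, 0xB) = 0x2; 0x2 ⊕ 0x1 = 0x3.
P4: D(K, 0xC) = 0x3; 0x3 ⊕ 0xB = 0x8.

P1 = 0x5, P2 = 0x1, P3 = 0x3, P4 = 0x8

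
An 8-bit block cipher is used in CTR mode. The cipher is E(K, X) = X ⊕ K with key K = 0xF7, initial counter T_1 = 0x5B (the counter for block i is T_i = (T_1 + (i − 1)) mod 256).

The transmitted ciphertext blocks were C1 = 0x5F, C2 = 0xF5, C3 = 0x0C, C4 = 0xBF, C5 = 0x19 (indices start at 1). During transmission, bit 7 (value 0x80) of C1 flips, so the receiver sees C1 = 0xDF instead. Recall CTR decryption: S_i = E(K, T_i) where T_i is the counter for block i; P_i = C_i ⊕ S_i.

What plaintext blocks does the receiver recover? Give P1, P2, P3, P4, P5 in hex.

P1 = 0x73, P2 = 0x5E, P3 = 0xA6, P4 = 0x16, P5 = 0xB1

Only C1 changed, to 0xDF. In CTR, a change in C_i flips the same bit in P_i only; the keystream is unaffected. Decrypting the received ciphertext:
P1: T = 0x5B, S = E(K, T) = 0xAC; 0xDF ⊕ 0xAC = 0x73.
P2: T = 0x5C, S = E(K, T) = 0xAB; 0xF5 ⊕ 0xAB = 0x5E.
P3: T = 0x5D, S = E(K, T) = 0xAA; 0x0C ⊕ 0xAA = 0xA6.
P4: T = 0x5E, S = E(K, T) = 0xA9; 0xBF ⊕ 0xA9 = 0x16.
P5: T = 0x5F, S = E(K, T) = 0xA8; 0x19 ⊕ 0xA8 = 0xB1.
Blocks that differ from the original plaintext: P1.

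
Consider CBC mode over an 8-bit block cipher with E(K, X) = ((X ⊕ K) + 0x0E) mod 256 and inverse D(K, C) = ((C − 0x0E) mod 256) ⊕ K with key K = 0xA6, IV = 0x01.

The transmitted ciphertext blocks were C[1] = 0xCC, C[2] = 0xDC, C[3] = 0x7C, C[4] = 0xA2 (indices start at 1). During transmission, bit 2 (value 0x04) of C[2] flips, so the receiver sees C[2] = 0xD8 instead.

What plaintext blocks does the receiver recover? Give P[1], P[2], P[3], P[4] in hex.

P[1] = 0x19, P[2] = 0xA0, P[3] = 0x10, P[4] = 0x4E

CBC decryption: P_i = D(K, C_i) ⊕ C_{i−1}, with C_{0} = IV.
Only C[2] changed, to 0xD8. In CBC, a change in C_i garbles P_i and flips the same bit in P_{i+1}. Decrypting the received ciphertext:
P[1]: D(K, 0xCC) = 0x18; 0x18 ⊕ 0x01 = 0x19.
P[2]: D(K, 0xD8) = 0x6C; 0x6C ⊕ 0xCC = 0xA0.
P[3]: D(K, 0x7C) = 0xC8; 0xC8 ⊕ 0xD8 = 0x10.
P[4]: D(K, 0xA2) = 0x32; 0x32 ⊕ 0x7C = 0x4E.
Blocks that differ from the original plaintext: P[2], P[3].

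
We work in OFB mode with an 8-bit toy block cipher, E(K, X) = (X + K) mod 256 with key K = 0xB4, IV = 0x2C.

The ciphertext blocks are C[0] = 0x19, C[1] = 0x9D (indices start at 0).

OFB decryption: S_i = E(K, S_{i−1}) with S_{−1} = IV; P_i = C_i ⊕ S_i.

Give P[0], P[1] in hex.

P[0]: S = E(K, 0x2C) = 0xE0; 0x19 ⊕ 0xE0 = 0xF9.
P[1]: S = E(K, 0xE0) = 0x94; 0x9D ⊕ 0x94 = 0x09.

P[0] = 0xF9, P[1] = 0x09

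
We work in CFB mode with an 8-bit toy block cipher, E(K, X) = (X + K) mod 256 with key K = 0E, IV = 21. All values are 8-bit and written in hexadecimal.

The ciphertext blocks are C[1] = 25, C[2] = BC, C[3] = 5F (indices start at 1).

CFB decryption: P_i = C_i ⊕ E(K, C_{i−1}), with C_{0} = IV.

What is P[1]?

P[1] = 0A

P[1]: E(K, 21) = 2F; 25 ⊕ 2F = 0A.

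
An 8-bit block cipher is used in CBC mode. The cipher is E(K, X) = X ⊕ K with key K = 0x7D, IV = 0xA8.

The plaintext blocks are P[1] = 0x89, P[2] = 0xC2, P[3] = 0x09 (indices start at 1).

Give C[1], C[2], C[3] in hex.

CBC encryption: C_i = E(K, P_i ⊕ C_{i−1}), with C_{0} = IV.
C[1]: P[1] ⊕ 0xA8 = 0x21; E(K, 0x21) = 0x5C.
C[2]: P[2] ⊕ 0x5C = 0x9E; E(K, 0x9E) = 0xE3.
C[3]: P[3] ⊕ 0xE3 = 0xEA; E(K, 0xEA) = 0x97.

C[1] = 0x5C, C[2] = 0xE3, C[3] = 0x97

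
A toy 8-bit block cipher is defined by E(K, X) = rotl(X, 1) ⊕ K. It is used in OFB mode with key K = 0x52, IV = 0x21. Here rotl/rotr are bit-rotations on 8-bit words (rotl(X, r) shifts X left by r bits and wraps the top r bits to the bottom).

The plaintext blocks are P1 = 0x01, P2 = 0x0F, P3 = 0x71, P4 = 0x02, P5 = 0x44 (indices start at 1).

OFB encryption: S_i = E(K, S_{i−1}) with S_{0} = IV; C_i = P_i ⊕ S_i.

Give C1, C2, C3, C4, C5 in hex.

C1: S = E(K, 0x21) = 0x10; 0x01 ⊕ 0x10 = 0x11.
C2: S = E(K, 0x10) = 0x72; 0x0F ⊕ 0x72 = 0x7D.
C3: S = E(K, 0x72) = 0xB6; 0x71 ⊕ 0xB6 = 0xC7.
C4: S = E(K, 0xB6) = 0x3F; 0x02 ⊕ 0x3F = 0x3D.
C5: S = E(K, 0x3F) = 0x2C; 0x44 ⊕ 0x2C = 0x68.

C1 = 0x11, C2 = 0x7D, C3 = 0xC7, C4 = 0x3D, C5 = 0x68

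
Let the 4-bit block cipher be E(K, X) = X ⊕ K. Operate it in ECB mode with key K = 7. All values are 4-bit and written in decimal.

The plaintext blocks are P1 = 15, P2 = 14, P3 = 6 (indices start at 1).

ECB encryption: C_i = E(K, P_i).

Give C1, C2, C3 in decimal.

C1 = 8, C2 = 9, C3 = 1

C1: E(K, 15) = 8.
C2: E(K, 14) = 9.
C3: E(K, 6) = 1.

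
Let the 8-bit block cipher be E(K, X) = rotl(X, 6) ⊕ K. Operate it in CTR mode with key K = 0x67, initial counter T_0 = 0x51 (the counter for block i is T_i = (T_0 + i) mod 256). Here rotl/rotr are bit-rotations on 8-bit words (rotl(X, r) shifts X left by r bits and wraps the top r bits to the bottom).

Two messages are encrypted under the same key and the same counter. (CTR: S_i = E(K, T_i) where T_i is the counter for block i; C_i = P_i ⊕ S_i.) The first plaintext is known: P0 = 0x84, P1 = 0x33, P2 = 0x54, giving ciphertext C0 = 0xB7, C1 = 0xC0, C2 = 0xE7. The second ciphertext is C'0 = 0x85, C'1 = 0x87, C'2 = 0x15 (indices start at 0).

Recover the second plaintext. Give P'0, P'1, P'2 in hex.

In CTR with a reused counter, both messages share the same keystream S_i, so C_i ⊕ C'_i = P_i ⊕ P'_i and thus P'_i = P_i ⊕ C_i ⊕ C'_i.
P'0: 0x84 ⊕ 0xB7 ⊕ 0x85 = 0xB6.
P'1: 0x33 ⊕ 0xC0 ⊕ 0x87 = 0x74.
P'2: 0x54 ⊕ 0xE7 ⊕ 0x15 = 0xA6.

P'0 = 0xB6, P'1 = 0x74, P'2 = 0xA6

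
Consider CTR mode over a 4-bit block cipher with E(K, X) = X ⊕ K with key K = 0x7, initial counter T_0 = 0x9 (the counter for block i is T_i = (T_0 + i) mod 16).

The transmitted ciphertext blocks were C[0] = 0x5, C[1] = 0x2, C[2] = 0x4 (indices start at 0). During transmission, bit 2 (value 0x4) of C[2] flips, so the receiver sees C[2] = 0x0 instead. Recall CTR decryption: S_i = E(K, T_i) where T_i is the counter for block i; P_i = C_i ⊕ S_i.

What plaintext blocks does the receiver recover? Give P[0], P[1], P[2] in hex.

Only C[2] changed, to 0x0. In CTR, a change in C_i flips the same bit in P_i only; the keystream is unaffected. Decrypting the received ciphertext:
P[0]: T = 0x9, S = E(K, T) = 0xE; 0x5 ⊕ 0xE = 0xB.
P[1]: T = 0xA, S = E(K, T) = 0xD; 0x2 ⊕ 0xD = 0xF.
P[2]: T = 0xB, S = E(K, T) = 0xC; 0x0 ⊕ 0xC = 0xC.
Blocks that differ from the original plaintext: P[2].

P[0] = 0xB, P[1] = 0xF, P[2] = 0xC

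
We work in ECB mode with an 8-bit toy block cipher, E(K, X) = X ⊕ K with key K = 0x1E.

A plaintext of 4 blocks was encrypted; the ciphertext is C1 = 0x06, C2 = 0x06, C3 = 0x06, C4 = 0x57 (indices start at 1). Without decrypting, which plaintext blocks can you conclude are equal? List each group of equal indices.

ECB encrypts each block independently with the same key, so equal ciphertext blocks imply equal plaintext blocks.
C1 = C2 = C3 = 0x06, so P1 = P2 = P3.

P1 = P2 = P3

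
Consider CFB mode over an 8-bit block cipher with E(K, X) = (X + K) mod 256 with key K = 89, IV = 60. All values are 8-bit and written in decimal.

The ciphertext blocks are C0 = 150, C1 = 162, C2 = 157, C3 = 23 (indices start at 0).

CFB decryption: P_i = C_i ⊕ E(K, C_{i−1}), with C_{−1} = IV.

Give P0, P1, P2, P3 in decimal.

P0: E(K, 60) = 149; 150 ⊕ 149 = 3.
P1: E(K, 150) = 239; 162 ⊕ 239 = 77.
P2: E(K, 162) = 251; 157 ⊕ 251 = 102.
P3: E(K, 157) = 246; 23 ⊕ 246 = 225.

P0 = 3, P1 = 77, P2 = 102, P3 = 225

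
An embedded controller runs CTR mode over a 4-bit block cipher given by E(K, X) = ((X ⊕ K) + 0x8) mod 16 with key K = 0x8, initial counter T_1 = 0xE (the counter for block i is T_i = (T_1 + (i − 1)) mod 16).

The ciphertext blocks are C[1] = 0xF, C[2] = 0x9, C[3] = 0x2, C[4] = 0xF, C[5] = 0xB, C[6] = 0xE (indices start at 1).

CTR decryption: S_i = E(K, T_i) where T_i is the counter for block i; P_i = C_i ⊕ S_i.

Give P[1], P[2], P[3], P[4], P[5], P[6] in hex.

P[1]: T = 0xE, S = E(K, T) = 0xE; 0xF ⊕ 0xE = 0x1.
P[2]: T = 0xF, S = E(K, T) = 0xF; 0x9 ⊕ 0xF = 0x6.
P[3]: T = 0x0, S = E(K, T) = 0x0; 0x2 ⊕ 0x0 = 0x2.
P[4]: T = 0x1, S = E(K, T) = 0x1; 0xF ⊕ 0x1 = 0xE.
P[5]: T = 0x2, S = E(K, T) = 0x2; 0xB ⊕ 0x2 = 0x9.
P[6]: T = 0x3, S = E(K, T) = 0x3; 0xE ⊕ 0x3 = 0xD.

P[1] = 0x1, P[2] = 0x6, P[3] = 0x2, P[4] = 0xE, P[5] = 0x9, P[6] = 0xD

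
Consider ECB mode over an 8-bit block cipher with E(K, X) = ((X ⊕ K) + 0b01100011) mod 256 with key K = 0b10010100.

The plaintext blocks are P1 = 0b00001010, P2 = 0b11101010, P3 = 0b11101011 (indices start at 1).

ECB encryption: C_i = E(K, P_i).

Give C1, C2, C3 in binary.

C1 = 0b00000001, C2 = 0b11100001, C3 = 0b11100010

C1: E(K, 0b00001010) = 0b00000001.
C2: E(K, 0b11101010) = 0b11100001.
C3: E(K, 0b11101011) = 0b11100010.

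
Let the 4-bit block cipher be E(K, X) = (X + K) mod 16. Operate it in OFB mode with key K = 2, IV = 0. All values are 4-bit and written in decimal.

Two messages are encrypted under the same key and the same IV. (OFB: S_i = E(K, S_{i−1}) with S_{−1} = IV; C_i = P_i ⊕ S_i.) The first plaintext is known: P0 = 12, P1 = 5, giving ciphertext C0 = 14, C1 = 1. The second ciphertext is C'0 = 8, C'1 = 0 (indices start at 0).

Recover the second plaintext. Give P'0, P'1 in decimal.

In OFB with a reused IV, both messages share the same keystream S_i, so C_i ⊕ C'_i = P_i ⊕ P'_i and thus P'_i = P_i ⊕ C_i ⊕ C'_i.
P'0: 12 ⊕ 14 ⊕ 8 = 10.
P'1: 5 ⊕ 1 ⊕ 0 = 4.

P'0 = 10, P'1 = 4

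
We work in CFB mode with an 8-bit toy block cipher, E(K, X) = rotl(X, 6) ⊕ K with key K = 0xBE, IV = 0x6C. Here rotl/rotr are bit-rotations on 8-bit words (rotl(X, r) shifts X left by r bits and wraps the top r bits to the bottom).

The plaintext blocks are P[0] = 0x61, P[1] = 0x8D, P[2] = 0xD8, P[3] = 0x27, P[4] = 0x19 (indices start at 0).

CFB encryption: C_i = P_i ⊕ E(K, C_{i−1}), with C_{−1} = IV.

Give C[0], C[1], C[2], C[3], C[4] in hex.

C[0] = 0xC4, C[1] = 0x02, C[2] = 0xE6, C[3] = 0x20, C[4] = 0xAF

C[0]: E(K, 0x6C) = 0xA5; 0x61 ⊕ 0xA5 = 0xC4.
C[1]: E(K, 0xC4) = 0x8F; 0x8D ⊕ 0x8F = 0x02.
C[2]: E(K, 0x02) = 0x3E; 0xD8 ⊕ 0x3E = 0xE6.
C[3]: E(K, 0xE6) = 0x07; 0x27 ⊕ 0x07 = 0x20.
C[4]: E(K, 0x20) = 0xB6; 0x19 ⊕ 0xB6 = 0xAF.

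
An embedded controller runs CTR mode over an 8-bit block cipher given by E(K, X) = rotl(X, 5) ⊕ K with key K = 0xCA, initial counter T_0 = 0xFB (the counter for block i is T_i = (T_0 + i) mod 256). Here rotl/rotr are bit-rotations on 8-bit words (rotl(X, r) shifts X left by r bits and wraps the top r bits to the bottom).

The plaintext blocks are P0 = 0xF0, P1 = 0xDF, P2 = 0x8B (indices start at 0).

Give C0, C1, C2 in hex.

CTR encryption: S_i = E(K, T_i) where T_i is the counter for block i; C_i = P_i ⊕ S_i.
C0: T = 0xFB, S = E(K, T) = 0xB5; 0xF0 ⊕ 0xB5 = 0x45.
C1: T = 0xFC, S = E(K, T) = 0x55; 0xDF ⊕ 0x55 = 0x8A.
C2: T = 0xFD, S = E(K, T) = 0x75; 0x8B ⊕ 0x75 = 0xFE.

C0 = 0x45, C1 = 0x8A, C2 = 0xFE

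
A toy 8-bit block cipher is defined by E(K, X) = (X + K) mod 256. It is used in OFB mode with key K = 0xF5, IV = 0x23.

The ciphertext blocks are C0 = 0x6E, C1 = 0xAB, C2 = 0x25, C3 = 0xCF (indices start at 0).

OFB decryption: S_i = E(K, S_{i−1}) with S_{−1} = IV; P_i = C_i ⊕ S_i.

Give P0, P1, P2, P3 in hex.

P0: S = E(K, 0x23) = 0x18; 0x6E ⊕ 0x18 = 0x76.
P1: S = E(K, 0x18) = 0x0D; 0xAB ⊕ 0x0D = 0xA6.
P2: S = E(K, 0x0D) = 0x02; 0x25 ⊕ 0x02 = 0x27.
P3: S = E(K, 0x02) = 0xF7; 0xCF ⊕ 0xF7 = 0x38.

P0 = 0x76, P1 = 0xA6, P2 = 0x27, P3 = 0x38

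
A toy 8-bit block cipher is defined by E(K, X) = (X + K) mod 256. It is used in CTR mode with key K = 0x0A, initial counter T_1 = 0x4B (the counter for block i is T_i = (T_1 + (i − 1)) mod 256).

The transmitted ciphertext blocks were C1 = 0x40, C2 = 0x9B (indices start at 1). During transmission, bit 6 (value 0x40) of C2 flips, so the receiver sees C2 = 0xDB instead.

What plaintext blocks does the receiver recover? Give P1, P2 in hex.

CTR decryption: S_i = E(K, T_i) where T_i is the counter for block i; P_i = C_i ⊕ S_i.
Only C2 changed, to 0xDB. In CTR, a change in C_i flips the same bit in P_i only; the keystream is unaffected. Decrypting the received ciphertext:
P1: T = 0x4B, S = E(K, T) = 0x55; 0x40 ⊕ 0x55 = 0x15.
P2: T = 0x4C, S = E(K, T) = 0x56; 0xDB ⊕ 0x56 = 0x8D.
Blocks that differ from the original plaintext: P2.

P1 = 0x15, P2 = 0x8D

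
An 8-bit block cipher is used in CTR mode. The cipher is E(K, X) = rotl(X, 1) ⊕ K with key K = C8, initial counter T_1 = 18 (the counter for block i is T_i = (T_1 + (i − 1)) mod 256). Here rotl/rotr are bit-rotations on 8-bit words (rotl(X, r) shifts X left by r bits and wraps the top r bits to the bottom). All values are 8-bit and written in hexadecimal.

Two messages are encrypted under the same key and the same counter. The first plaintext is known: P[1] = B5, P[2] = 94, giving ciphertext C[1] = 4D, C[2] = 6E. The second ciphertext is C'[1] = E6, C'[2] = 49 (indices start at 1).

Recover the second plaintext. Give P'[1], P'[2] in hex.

In CTR with a reused counter, both messages share the same keystream S_i, so C_i ⊕ C'_i = P_i ⊕ P'_i and thus P'_i = P_i ⊕ C_i ⊕ C'_i.
P'[1]: B5 ⊕ 4D ⊕ E6 = 1E.
P'[2]: 94 ⊕ 6E ⊕ 49 = B3.

P'[1] = 1E, P'[2] = B3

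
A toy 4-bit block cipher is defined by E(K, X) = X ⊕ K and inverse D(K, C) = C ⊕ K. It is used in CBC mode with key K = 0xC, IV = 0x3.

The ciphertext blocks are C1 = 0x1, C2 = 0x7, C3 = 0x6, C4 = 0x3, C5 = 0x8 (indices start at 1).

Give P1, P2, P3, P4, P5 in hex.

CBC decryption: P_i = D(K, C_i) ⊕ C_{i−1}, with C_{0} = IV.
P1: D(K, 0x1) = 0xD; 0xD ⊕ 0x3 = 0xE.
P2: D(K, 0x7) = 0xB; 0xB ⊕ 0x1 = 0xA.
P3: D(K, 0x6) = 0xA; 0xA ⊕ 0x7 = 0xD.
P4: D(K, 0x3) = 0xF; 0xF ⊕ 0x6 = 0x9.
P5: D(K, 0x8) = 0x4; 0x4 ⊕ 0x3 = 0x7.

P1 = 0xE, P2 = 0xA, P3 = 0xD, P4 = 0x9, P5 = 0x7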